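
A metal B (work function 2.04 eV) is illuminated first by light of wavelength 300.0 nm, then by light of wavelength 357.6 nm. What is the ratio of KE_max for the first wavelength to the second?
1.4665

Using Einstein's equation: KE_max = hc/λ - φ

For λ₁ = 300.0 nm:
E₁ = hc/λ₁ = 4.1328 eV
KE₁ = E₁ - φ = 4.1328 - 2.04 = 2.0928 eV

For λ₂ = 357.6 nm:
E₂ = hc/λ₂ = 3.4671 eV
KE₂ = E₂ - φ = 3.4671 - 2.04 = 1.4271 eV

Ratio: KE₁/KE₂ = 2.0928/1.4271 = 1.4665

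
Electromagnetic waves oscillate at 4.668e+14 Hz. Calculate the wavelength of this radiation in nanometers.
642.23 nm

Using the wave equation: c = fλ

Solving for wavelength:
λ = c/f = (3×10⁸ m/s) / (4.668e+14 Hz)
λ = 642.23 nm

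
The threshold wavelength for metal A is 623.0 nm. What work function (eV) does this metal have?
1.99 eV

At the threshold wavelength, photon energy equals work function:
φ = hc/λ₀

Calculating:
φ = (6.626×10⁻³⁴ J·s)(3×10⁸ m/s) / (623.0×10⁻⁹ m)
φ = 1.99 eV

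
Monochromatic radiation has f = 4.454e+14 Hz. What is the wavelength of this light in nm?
673.09 nm

Using the wave equation: c = fλ

Solving for wavelength:
λ = c/f = (3×10⁸ m/s) / (4.454e+14 Hz)
λ = 673.09 nm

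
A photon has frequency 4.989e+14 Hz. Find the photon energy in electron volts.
2.0633 eV

Using E = hf:

E = hf = (6.626×10⁻³⁴ J·s)(4.989e+14 Hz)
E = 2.0633 eV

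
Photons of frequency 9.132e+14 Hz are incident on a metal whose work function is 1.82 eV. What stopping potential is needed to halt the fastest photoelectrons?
1.9567 V

The stopping potential V_s satisfies: eV_s = KE_max

First, find KE_max using Einstein's equation:
E_photon = hf = (6.626×10⁻³⁴ J·s)(9.132e+14 Hz) = 3.7767 eV
KE_max = E_photon - φ = 3.7767 - 1.82 = 1.9567 eV

Since eV_s = KE_max:
V_s = KE_max/e = 1.9567 V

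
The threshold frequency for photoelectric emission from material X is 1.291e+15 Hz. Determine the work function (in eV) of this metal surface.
5.34 eV

At the threshold frequency, photon energy equals work function:
φ = hf₀

Calculating:
φ = (6.626×10⁻³⁴ J·s)(1.291e+15 Hz)
φ = 5.34 eV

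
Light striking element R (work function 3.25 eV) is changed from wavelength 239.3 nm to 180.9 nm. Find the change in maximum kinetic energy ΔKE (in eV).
1.6726 eV

Using Einstein's equation: KE_max = hc/λ - φ

For λ₁ = 239.3 nm:
KE₁ = hc/λ₁ - φ = 5.1811 - 3.25 = 1.9311 eV

For λ₂ = 180.9 nm:
KE₂ = hc/λ₂ - φ = 6.8537 - 3.25 = 3.6037 eV

Change in KE:
ΔKE = KE₂ - KE₁ = 3.6037 - 1.9311 = 1.6726 eV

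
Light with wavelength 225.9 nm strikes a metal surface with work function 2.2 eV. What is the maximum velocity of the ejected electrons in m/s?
1.0755e+06 m/s

First, find the maximum kinetic energy:
E_photon = hc/λ = 5.4885 eV
KE_max = E_photon - φ = 5.4885 - 2.2 = 3.2885 eV

Convert to Joules: KE_max = 3.2885 × 1.602×10⁻¹⁹ J = 5.2687e-19 J

Then use KE = ½mv² to find velocity:
v = √(2·KE/m) = √(2 × 5.2687e-19 J / 9.109e-31 kg)
v = 1.0755e+06 m/s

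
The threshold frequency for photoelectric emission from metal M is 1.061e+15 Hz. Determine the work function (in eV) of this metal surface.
4.39 eV

At the threshold frequency, photon energy equals work function:
φ = hf₀

Calculating:
φ = (6.626×10⁻³⁴ J·s)(1.061e+15 Hz)
φ = 4.39 eV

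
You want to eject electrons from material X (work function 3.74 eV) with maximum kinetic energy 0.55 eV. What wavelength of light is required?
289.01 nm

From Einstein's equation: KE_max = hc/λ - φ

Rearranging for λ:
hc/λ = KE_max + φ
λ = hc/(KE_max + φ)

Required photon energy:
E_photon = KE_max + φ = 0.55 + 3.74 = 4.29 eV

Required wavelength:
λ = hc/E_photon = (6.626×10⁻³⁴)(3×10⁸) / (4.29 × 1.602×10⁻¹⁹)
λ = 289.01 nm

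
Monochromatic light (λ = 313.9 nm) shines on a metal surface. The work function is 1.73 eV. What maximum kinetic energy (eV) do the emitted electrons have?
2.2198 eV

Using Einstein's photoelectric equation: KE_max = hf - φ = hc/λ - φ

First, calculate the photon energy:
E_photon = hc/λ = (6.626×10⁻³⁴ J·s)(3×10⁸ m/s) / (313.9×10⁻⁹ m)
E_photon = 3.9498 eV

Then, the maximum kinetic energy:
KE_max = E_photon - φ = 3.9498 eV - 1.73 eV = 2.2198 eV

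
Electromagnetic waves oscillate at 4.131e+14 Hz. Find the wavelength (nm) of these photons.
725.71 nm

Using the wave equation: c = fλ

Solving for wavelength:
λ = c/f = (3×10⁸ m/s) / (4.131e+14 Hz)
λ = 725.71 nm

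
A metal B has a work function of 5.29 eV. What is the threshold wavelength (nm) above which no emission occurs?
234.37 nm

The threshold wavelength is when the photon energy equals the work function:
hc/λ₀ = φ

Solving for λ₀:
λ₀ = hc/φ = (6.626×10⁻³⁴ J·s)(3×10⁸ m/s) / (5.29 eV × 1.602×10⁻¹⁹ J/eV)
λ₀ = 234.37 nm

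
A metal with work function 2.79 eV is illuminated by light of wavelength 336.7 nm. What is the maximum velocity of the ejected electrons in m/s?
5.6026e+05 m/s

First, find the maximum kinetic energy:
E_photon = hc/λ = 3.6823 eV
KE_max = E_photon - φ = 3.6823 - 2.79 = 0.8923 eV

Convert to Joules: KE_max = 0.8923 × 1.602×10⁻¹⁹ J = 1.4297e-19 J

Then use KE = ½mv² to find velocity:
v = √(2·KE/m) = √(2 × 1.4297e-19 J / 9.109e-31 kg)
v = 5.6026e+05 m/s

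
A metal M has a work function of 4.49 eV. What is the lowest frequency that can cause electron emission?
1.0857e+15 Hz

The threshold frequency is when the photon energy equals the work function:
hf₀ = φ

Solving for f₀:
f₀ = φ/h = (4.49 eV × 1.602×10⁻¹⁹ J/eV) / (6.626×10⁻³⁴ J·s)
f₀ = 1.0857e+15 Hz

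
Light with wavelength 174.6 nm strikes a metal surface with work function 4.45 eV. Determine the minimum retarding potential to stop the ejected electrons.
2.6510 V

The stopping potential V_s satisfies: eV_s = KE_max

First, find KE_max using Einstein's equation:
E_photon = hc/λ = 7.1010 eV
KE_max = E_photon - φ = 7.1010 - 4.45 = 2.6510 eV

Since eV_s = KE_max:
V_s = KE_max/e = 2.6510 V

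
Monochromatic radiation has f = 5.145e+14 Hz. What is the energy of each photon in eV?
2.1278 eV

Using E = hf:

E = hf = (6.626×10⁻³⁴ J·s)(5.145e+14 Hz)
E = 2.1278 eV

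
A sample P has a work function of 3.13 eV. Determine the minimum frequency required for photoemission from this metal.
7.5683e+14 Hz

The threshold frequency is when the photon energy equals the work function:
hf₀ = φ

Solving for f₀:
f₀ = φ/h = (3.13 eV × 1.602×10⁻¹⁹ J/eV) / (6.626×10⁻³⁴ J·s)
f₀ = 7.5683e+14 Hz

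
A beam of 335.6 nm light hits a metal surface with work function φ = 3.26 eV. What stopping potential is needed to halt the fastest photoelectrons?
0.4344 V

The stopping potential V_s satisfies: eV_s = KE_max

First, find KE_max using Einstein's equation:
E_photon = hc/λ = 3.6944 eV
KE_max = E_photon - φ = 3.6944 - 3.26 = 0.4344 eV

Since eV_s = KE_max:
V_s = KE_max/e = 0.4344 V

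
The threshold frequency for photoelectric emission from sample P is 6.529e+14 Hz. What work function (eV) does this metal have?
2.70 eV

At the threshold frequency, photon energy equals work function:
φ = hf₀

Calculating:
φ = (6.626×10⁻³⁴ J·s)(6.529e+14 Hz)
φ = 2.70 eV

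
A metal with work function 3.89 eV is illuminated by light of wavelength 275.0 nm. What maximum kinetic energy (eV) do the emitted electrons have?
0.6185 eV

Using Einstein's photoelectric equation: KE_max = hf - φ = hc/λ - φ

First, calculate the photon energy:
E_photon = hc/λ = (6.626×10⁻³⁴ J·s)(3×10⁸ m/s) / (275.0×10⁻⁹ m)
E_photon = 4.5085 eV

Then, the maximum kinetic energy:
KE_max = E_photon - φ = 4.5085 eV - 3.89 eV = 0.6185 eV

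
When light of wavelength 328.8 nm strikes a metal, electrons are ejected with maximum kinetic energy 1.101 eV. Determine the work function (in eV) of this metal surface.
2.67 eV

From Einstein's photoelectric equation: KE_max = hf - φ = hc/λ - φ

Rearranging for φ:
φ = hc/λ - KE_max

Calculate photon energy:
E_photon = hc/λ = 3.7708 eV

Therefore:
φ = 3.7708 - 1.101 = 2.67 eV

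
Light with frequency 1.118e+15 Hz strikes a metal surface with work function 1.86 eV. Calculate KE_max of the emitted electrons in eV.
2.7637 eV

Using Einstein's photoelectric equation: KE_max = hf - φ

First, calculate the photon energy:
E_photon = hf = (6.626×10⁻³⁴ J·s)(1.118e+15 Hz)
E_photon = 4.6237 eV

Then, the maximum kinetic energy:
KE_max = E_photon - φ = 4.6237 eV - 1.86 eV = 2.7637 eV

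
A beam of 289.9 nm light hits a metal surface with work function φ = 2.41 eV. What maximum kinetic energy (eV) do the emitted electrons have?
1.8668 eV

Using Einstein's photoelectric equation: KE_max = hf - φ = hc/λ - φ

First, calculate the photon energy:
E_photon = hc/λ = (6.626×10⁻³⁴ J·s)(3×10⁸ m/s) / (289.9×10⁻⁹ m)
E_photon = 4.2768 eV

Then, the maximum kinetic energy:
KE_max = E_photon - φ = 4.2768 eV - 2.41 eV = 1.8668 eV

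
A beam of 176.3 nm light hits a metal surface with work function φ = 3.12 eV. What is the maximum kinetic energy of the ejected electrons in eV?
3.9126 eV

Using Einstein's photoelectric equation: KE_max = hf - φ = hc/λ - φ

First, calculate the photon energy:
E_photon = hc/λ = (6.626×10⁻³⁴ J·s)(3×10⁸ m/s) / (176.3×10⁻⁹ m)
E_photon = 7.0326 eV

Then, the maximum kinetic energy:
KE_max = E_photon - φ = 7.0326 eV - 3.12 eV = 3.9126 eV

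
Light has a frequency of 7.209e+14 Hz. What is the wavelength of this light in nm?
415.86 nm

Using the wave equation: c = fλ

Solving for wavelength:
λ = c/f = (3×10⁸ m/s) / (7.209e+14 Hz)
λ = 415.86 nm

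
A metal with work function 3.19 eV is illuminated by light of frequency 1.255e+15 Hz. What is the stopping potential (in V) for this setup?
2.0003 V

The stopping potential V_s satisfies: eV_s = KE_max

First, find KE_max using Einstein's equation:
E_photon = hf = (6.626×10⁻³⁴ J·s)(1.255e+15 Hz) = 5.1903 eV
KE_max = E_photon - φ = 5.1903 - 3.19 = 2.0003 eV

Since eV_s = KE_max:
V_s = KE_max/e = 2.0003 V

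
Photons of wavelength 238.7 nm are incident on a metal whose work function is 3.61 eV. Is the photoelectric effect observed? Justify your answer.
Yes

For photoemission, the photon energy must exceed the work function.

Photon energy: E = hc/λ = 5.1941 eV
Work function: φ = 3.61 eV

Since E_photon (5.1941 eV) > φ (3.61 eV), photoemission WILL occur.
The threshold wavelength is λ₀ = hc/φ = 343.4 nm.
Since 238.7 nm < 343.4 nm, the light has sufficient energy.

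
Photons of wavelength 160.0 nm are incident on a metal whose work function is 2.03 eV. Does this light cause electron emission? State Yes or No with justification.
Yes

For photoemission, the photon energy must exceed the work function.

Photon energy: E = hc/λ = 7.7490 eV
Work function: φ = 2.03 eV

Since E_photon (7.7490 eV) > φ (2.03 eV), photoemission WILL occur.
The threshold wavelength is λ₀ = hc/φ = 610.8 nm.
Since 160.0 nm < 610.8 nm, the light has sufficient energy.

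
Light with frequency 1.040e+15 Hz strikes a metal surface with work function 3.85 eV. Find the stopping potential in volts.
0.4511 V

The stopping potential V_s satisfies: eV_s = KE_max

First, find KE_max using Einstein's equation:
E_photon = hf = (6.626×10⁻³⁴ J·s)(1.040e+15 Hz) = 4.3011 eV
KE_max = E_photon - φ = 4.3011 - 3.85 = 0.4511 eV

Since eV_s = KE_max:
V_s = KE_max/e = 0.4511 V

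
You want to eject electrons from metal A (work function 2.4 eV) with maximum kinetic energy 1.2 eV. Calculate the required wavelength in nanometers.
344.40 nm

From Einstein's equation: KE_max = hc/λ - φ

Rearranging for λ:
hc/λ = KE_max + φ
λ = hc/(KE_max + φ)

Required photon energy:
E_photon = KE_max + φ = 1.2 + 2.4 = 3.60 eV

Required wavelength:
λ = hc/E_photon = (6.626×10⁻³⁴)(3×10⁸) / (3.60 × 1.602×10⁻¹⁹)
λ = 344.40 nm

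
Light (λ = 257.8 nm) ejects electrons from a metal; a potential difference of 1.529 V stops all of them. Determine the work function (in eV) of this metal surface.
3.28 eV

The stopping potential gives the maximum kinetic energy: KE_max = eV_s = 1.529 eV

From Einstein's photoelectric equation: KE_max = hc/λ - φ
Rearranging: φ = hc/λ - KE_max

Calculate photon energy:
E_photon = hc/λ = (6.626×10⁻³⁴ J·s)(3×10⁸ m/s) / (257.8×10⁻⁹ m) = 4.8093 eV

Therefore:
φ = 4.8093 - 1.529 = 3.28 eV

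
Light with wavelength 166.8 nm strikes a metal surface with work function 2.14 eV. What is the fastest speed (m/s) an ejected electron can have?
1.3645e+06 m/s

First, find the maximum kinetic energy:
E_photon = hc/λ = 7.4331 eV
KE_max = E_photon - φ = 7.4331 - 2.14 = 5.2931 eV

Convert to Joules: KE_max = 5.2931 × 1.602×10⁻¹⁹ J = 8.4805e-19 J

Then use KE = ½mv² to find velocity:
v = √(2·KE/m) = √(2 × 8.4805e-19 J / 9.109e-31 kg)
v = 1.3645e+06 m/s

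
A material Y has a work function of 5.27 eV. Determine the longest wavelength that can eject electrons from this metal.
235.26 nm

The threshold wavelength is when the photon energy equals the work function:
hc/λ₀ = φ

Solving for λ₀:
λ₀ = hc/φ = (6.626×10⁻³⁴ J·s)(3×10⁸ m/s) / (5.27 eV × 1.602×10⁻¹⁹ J/eV)
λ₀ = 235.26 nm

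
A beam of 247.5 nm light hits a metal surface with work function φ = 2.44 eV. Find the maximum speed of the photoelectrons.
9.5071e+05 m/s

First, find the maximum kinetic energy:
E_photon = hc/λ = 5.0095 eV
KE_max = E_photon - φ = 5.0095 - 2.44 = 2.5695 eV

Convert to Joules: KE_max = 2.5695 × 1.602×10⁻¹⁹ J = 4.1167e-19 J

Then use KE = ½mv² to find velocity:
v = √(2·KE/m) = √(2 × 4.1167e-19 J / 9.109e-31 kg)
v = 9.5071e+05 m/s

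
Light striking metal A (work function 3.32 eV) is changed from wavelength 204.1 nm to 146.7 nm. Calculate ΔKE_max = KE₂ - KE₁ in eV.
2.3769 eV

Using Einstein's equation: KE_max = hc/λ - φ

For λ₁ = 204.1 nm:
KE₁ = hc/λ₁ - φ = 6.0747 - 3.32 = 2.7547 eV

For λ₂ = 146.7 nm:
KE₂ = hc/λ₂ - φ = 8.4515 - 3.32 = 5.1315 eV

Change in KE:
ΔKE = KE₂ - KE₁ = 5.1315 - 2.7547 = 2.3769 eV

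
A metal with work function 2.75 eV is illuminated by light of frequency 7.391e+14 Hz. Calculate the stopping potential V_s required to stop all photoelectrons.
0.3067 V

The stopping potential V_s satisfies: eV_s = KE_max

First, find KE_max using Einstein's equation:
E_photon = hf = (6.626×10⁻³⁴ J·s)(7.391e+14 Hz) = 3.0567 eV
KE_max = E_photon - φ = 3.0567 - 2.75 = 0.3067 eV

Since eV_s = KE_max:
V_s = KE_max/e = 0.3067 V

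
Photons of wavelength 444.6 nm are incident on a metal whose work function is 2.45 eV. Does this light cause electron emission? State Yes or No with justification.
Yes

For photoemission, the photon energy must exceed the work function.

Photon energy: E = hc/λ = 2.7887 eV
Work function: φ = 2.45 eV

Since E_photon (2.7887 eV) > φ (2.45 eV), photoemission WILL occur.
The threshold wavelength is λ₀ = hc/φ = 506.1 nm.
Since 444.6 nm < 506.1 nm, the light has sufficient energy.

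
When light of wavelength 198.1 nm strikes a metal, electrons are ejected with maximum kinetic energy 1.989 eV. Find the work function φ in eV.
4.27 eV

From Einstein's photoelectric equation: KE_max = hf - φ = hc/λ - φ

Rearranging for φ:
φ = hc/λ - KE_max

Calculate photon energy:
E_photon = hc/λ = 6.2587 eV

Therefore:
φ = 6.2587 - 1.989 = 4.27 eV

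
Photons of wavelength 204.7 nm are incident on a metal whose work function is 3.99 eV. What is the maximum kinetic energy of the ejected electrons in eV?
2.0669 eV

Using Einstein's photoelectric equation: KE_max = hf - φ = hc/λ - φ

First, calculate the photon energy:
E_photon = hc/λ = (6.626×10⁻³⁴ J·s)(3×10⁸ m/s) / (204.7×10⁻⁹ m)
E_photon = 6.0569 eV

Then, the maximum kinetic energy:
KE_max = E_photon - φ = 6.0569 eV - 3.99 eV = 2.0669 eV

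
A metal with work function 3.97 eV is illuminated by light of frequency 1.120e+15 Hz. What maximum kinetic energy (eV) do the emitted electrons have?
0.6619 eV

Using Einstein's photoelectric equation: KE_max = hf - φ

First, calculate the photon energy:
E_photon = hf = (6.626×10⁻³⁴ J·s)(1.120e+15 Hz)
E_photon = 4.6319 eV

Then, the maximum kinetic energy:
KE_max = E_photon - φ = 4.6319 eV - 3.97 eV = 0.6619 eV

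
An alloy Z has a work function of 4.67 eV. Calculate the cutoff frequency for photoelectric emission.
1.1292e+15 Hz

The threshold frequency is when the photon energy equals the work function:
hf₀ = φ

Solving for f₀:
f₀ = φ/h = (4.67 eV × 1.602×10⁻¹⁹ J/eV) / (6.626×10⁻³⁴ J·s)
f₀ = 1.1292e+15 Hz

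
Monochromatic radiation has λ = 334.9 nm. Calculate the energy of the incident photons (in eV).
3.7021 eV

Using E = hf = hc/λ:

E = hc/λ = (6.626×10⁻³⁴ J·s)(3×10⁸ m/s) / (334.9×10⁻⁹ m)
E = 3.7021 eV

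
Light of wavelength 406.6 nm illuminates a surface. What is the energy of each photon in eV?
3.0493 eV

Using E = hf = hc/λ:

E = hc/λ = (6.626×10⁻³⁴ J·s)(3×10⁸ m/s) / (406.6×10⁻⁹ m)
E = 3.0493 eV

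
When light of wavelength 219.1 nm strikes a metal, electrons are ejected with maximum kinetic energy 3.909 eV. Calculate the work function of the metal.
1.75 eV

From Einstein's photoelectric equation: KE_max = hf - φ = hc/λ - φ

Rearranging for φ:
φ = hc/λ - KE_max

Calculate photon energy:
E_photon = hc/λ = 5.6588 eV

Therefore:
φ = 5.6588 - 3.909 = 1.75 eV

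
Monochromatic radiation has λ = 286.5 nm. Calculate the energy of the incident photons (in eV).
4.3275 eV

Using E = hf = hc/λ:

E = hc/λ = (6.626×10⁻³⁴ J·s)(3×10⁸ m/s) / (286.5×10⁻⁹ m)
E = 4.3275 eV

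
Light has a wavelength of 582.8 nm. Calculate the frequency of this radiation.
5.1440e+14 Hz

Using the wave equation: c = fλ

Solving for frequency:
f = c/λ = (3×10⁸ m/s) / (582.8×10⁻⁹ m)
f = 5.1440e+14 Hz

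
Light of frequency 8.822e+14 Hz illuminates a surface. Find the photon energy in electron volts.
3.6485 eV

Using E = hf:

E = hf = (6.626×10⁻³⁴ J·s)(8.822e+14 Hz)
E = 3.6485 eV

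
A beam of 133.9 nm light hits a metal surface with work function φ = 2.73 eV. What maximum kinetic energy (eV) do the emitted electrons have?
6.5295 eV

Using Einstein's photoelectric equation: KE_max = hf - φ = hc/λ - φ

First, calculate the photon energy:
E_photon = hc/λ = (6.626×10⁻³⁴ J·s)(3×10⁸ m/s) / (133.9×10⁻⁹ m)
E_photon = 9.2595 eV

Then, the maximum kinetic energy:
KE_max = E_photon - φ = 9.2595 eV - 2.73 eV = 6.5295 eV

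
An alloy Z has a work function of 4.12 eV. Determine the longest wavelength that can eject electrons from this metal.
300.93 nm

The threshold wavelength is when the photon energy equals the work function:
hc/λ₀ = φ

Solving for λ₀:
λ₀ = hc/φ = (6.626×10⁻³⁴ J·s)(3×10⁸ m/s) / (4.12 eV × 1.602×10⁻¹⁹ J/eV)
λ₀ = 300.93 nm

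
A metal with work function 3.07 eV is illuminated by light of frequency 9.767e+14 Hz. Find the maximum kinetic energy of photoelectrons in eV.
0.9693 eV

Using Einstein's photoelectric equation: KE_max = hf - φ

First, calculate the photon energy:
E_photon = hf = (6.626×10⁻³⁴ J·s)(9.767e+14 Hz)
E_photon = 4.0393 eV

Then, the maximum kinetic energy:
KE_max = E_photon - φ = 4.0393 eV - 3.07 eV = 0.9693 eV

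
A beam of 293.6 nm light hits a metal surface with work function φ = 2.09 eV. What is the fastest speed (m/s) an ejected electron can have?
8.6618e+05 m/s

First, find the maximum kinetic energy:
E_photon = hc/λ = 4.2229 eV
KE_max = E_photon - φ = 4.2229 - 2.09 = 2.1329 eV

Convert to Joules: KE_max = 2.1329 × 1.602×10⁻¹⁹ J = 3.4173e-19 J

Then use KE = ½mv² to find velocity:
v = √(2·KE/m) = √(2 × 3.4173e-19 J / 9.109e-31 kg)
v = 8.6618e+05 m/s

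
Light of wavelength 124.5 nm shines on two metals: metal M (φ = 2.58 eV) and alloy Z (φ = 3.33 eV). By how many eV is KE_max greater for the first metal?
0.7500 eV

Using KE_max = hc/λ - φ for each metal:

Photon energy: E = hc/λ = 9.9586 eV

For metal M (φ₁ = 2.58 eV):
KE₁ = E - φ₁ = 9.9586 - 2.58 = 7.3786 eV

For alloy Z (φ₂ = 3.33 eV):
KE₂ = E - φ₂ = 9.9586 - 3.33 = 6.6286 eV

Difference:
ΔKE = KE₁ - KE₂ = 7.3786 - 6.6286 = 0.7500 eV

Note: The difference equals the difference in work functions: 3.33 - 2.58 = 0.75 eV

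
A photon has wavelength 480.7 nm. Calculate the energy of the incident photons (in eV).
2.5792 eV

Using E = hf = hc/λ:

E = hc/λ = (6.626×10⁻³⁴ J·s)(3×10⁸ m/s) / (480.7×10⁻⁹ m)
E = 2.5792 eV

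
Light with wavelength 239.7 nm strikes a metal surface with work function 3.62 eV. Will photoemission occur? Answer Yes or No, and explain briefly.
Yes

For photoemission, the photon energy must exceed the work function.

Photon energy: E = hc/λ = 5.1725 eV
Work function: φ = 3.62 eV

Since E_photon (5.1725 eV) > φ (3.62 eV), photoemission WILL occur.
The threshold wavelength is λ₀ = hc/φ = 342.5 nm.
Since 239.7 nm < 342.5 nm, the light has sufficient energy.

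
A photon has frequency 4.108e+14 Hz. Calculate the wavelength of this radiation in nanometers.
729.78 nm

Using the wave equation: c = fλ

Solving for wavelength:
λ = c/f = (3×10⁸ m/s) / (4.108e+14 Hz)
λ = 729.78 nm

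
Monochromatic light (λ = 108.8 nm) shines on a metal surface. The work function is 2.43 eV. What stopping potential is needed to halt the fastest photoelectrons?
8.9656 V

The stopping potential V_s satisfies: eV_s = KE_max

First, find KE_max using Einstein's equation:
E_photon = hc/λ = 11.3956 eV
KE_max = E_photon - φ = 11.3956 - 2.43 = 8.9656 eV

Since eV_s = KE_max:
V_s = KE_max/e = 8.9656 V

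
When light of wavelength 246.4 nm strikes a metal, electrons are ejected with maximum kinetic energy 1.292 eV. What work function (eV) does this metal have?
3.74 eV

From Einstein's photoelectric equation: KE_max = hf - φ = hc/λ - φ

Rearranging for φ:
φ = hc/λ - KE_max

Calculate photon energy:
E_photon = hc/λ = 5.0318 eV

Therefore:
φ = 5.0318 - 1.292 = 3.74 eV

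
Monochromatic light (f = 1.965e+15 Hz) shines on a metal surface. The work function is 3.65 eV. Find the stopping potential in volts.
4.4766 V

The stopping potential V_s satisfies: eV_s = KE_max

First, find KE_max using Einstein's equation:
E_photon = hf = (6.626×10⁻³⁴ J·s)(1.965e+15 Hz) = 8.1266 eV
KE_max = E_photon - φ = 8.1266 - 3.65 = 4.4766 eV

Since eV_s = KE_max:
V_s = KE_max/e = 4.4766 V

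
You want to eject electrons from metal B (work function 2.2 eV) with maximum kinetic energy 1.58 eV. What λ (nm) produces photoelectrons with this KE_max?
328.00 nm

From Einstein's equation: KE_max = hc/λ - φ

Rearranging for λ:
hc/λ = KE_max + φ
λ = hc/(KE_max + φ)

Required photon energy:
E_photon = KE_max + φ = 1.58 + 2.2 = 3.78 eV

Required wavelength:
λ = hc/E_photon = (6.626×10⁻³⁴)(3×10⁸) / (3.78 × 1.602×10⁻¹⁹)
λ = 328.00 nm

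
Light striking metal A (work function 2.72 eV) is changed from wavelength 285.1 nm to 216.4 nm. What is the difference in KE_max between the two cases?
1.3806 eV

Using Einstein's equation: KE_max = hc/λ - φ

For λ₁ = 285.1 nm:
KE₁ = hc/λ₁ - φ = 4.3488 - 2.72 = 1.6288 eV

For λ₂ = 216.4 nm:
KE₂ = hc/λ₂ - φ = 5.7294 - 2.72 = 3.0094 eV

Change in KE:
ΔKE = KE₂ - KE₁ = 3.0094 - 1.6288 = 1.3806 eV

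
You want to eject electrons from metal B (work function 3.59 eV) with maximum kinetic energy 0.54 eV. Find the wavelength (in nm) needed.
300.20 nm

From Einstein's equation: KE_max = hc/λ - φ

Rearranging for λ:
hc/λ = KE_max + φ
λ = hc/(KE_max + φ)

Required photon energy:
E_photon = KE_max + φ = 0.54 + 3.59 = 4.13 eV

Required wavelength:
λ = hc/E_photon = (6.626×10⁻³⁴)(3×10⁸) / (4.13 × 1.602×10⁻¹⁹)
λ = 300.20 nm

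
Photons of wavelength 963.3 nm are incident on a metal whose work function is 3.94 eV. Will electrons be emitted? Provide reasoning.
No

For photoemission, the photon energy must exceed the work function.

Photon energy: E = hc/λ = 1.2871 eV
Work function: φ = 3.94 eV

Since E_photon (1.2871 eV) < φ (3.94 eV), photoemission will NOT occur.
The threshold wavelength is λ₀ = hc/φ = 314.7 nm.
Since 963.3 nm > 314.7 nm, the photons lack sufficient energy.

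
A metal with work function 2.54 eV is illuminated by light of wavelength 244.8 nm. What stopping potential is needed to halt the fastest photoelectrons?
2.5247 V

The stopping potential V_s satisfies: eV_s = KE_max

First, find KE_max using Einstein's equation:
E_photon = hc/λ = 5.0647 eV
KE_max = E_photon - φ = 5.0647 - 2.54 = 2.5247 eV

Since eV_s = KE_max:
V_s = KE_max/e = 2.5247 V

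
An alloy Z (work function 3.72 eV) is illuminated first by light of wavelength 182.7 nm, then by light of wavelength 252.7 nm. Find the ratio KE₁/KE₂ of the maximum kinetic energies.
2.5845

Using Einstein's equation: KE_max = hc/λ - φ

For λ₁ = 182.7 nm:
E₁ = hc/λ₁ = 6.7862 eV
KE₁ = E₁ - φ = 6.7862 - 3.72 = 3.0662 eV

For λ₂ = 252.7 nm:
E₂ = hc/λ₂ = 4.9064 eV
KE₂ = E₂ - φ = 4.9064 - 3.72 = 1.1864 eV

Ratio: KE₁/KE₂ = 3.0662/1.1864 = 2.5845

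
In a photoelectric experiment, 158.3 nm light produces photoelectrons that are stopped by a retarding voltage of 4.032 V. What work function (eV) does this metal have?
3.80 eV

The stopping potential gives the maximum kinetic energy: KE_max = eV_s = 4.032 eV

From Einstein's photoelectric equation: KE_max = hc/λ - φ
Rearranging: φ = hc/λ - KE_max

Calculate photon energy:
E_photon = hc/λ = (6.626×10⁻³⁴ J·s)(3×10⁸ m/s) / (158.3×10⁻⁹ m) = 7.8322 eV

Therefore:
φ = 7.8322 - 4.032 = 3.80 eV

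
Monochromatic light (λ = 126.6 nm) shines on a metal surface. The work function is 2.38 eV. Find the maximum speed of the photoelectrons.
1.6149e+06 m/s

First, find the maximum kinetic energy:
E_photon = hc/λ = 9.7934 eV
KE_max = E_photon - φ = 9.7934 - 2.38 = 7.4134 eV

Convert to Joules: KE_max = 7.4134 × 1.602×10⁻¹⁹ J = 1.1878e-18 J

Then use KE = ½mv² to find velocity:
v = √(2·KE/m) = √(2 × 1.1878e-18 J / 9.109e-31 kg)
v = 1.6149e+06 m/s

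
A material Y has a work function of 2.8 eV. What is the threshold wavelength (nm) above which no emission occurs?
442.80 nm

The threshold wavelength is when the photon energy equals the work function:
hc/λ₀ = φ

Solving for λ₀:
λ₀ = hc/φ = (6.626×10⁻³⁴ J·s)(3×10⁸ m/s) / (2.8 eV × 1.602×10⁻¹⁹ J/eV)
λ₀ = 442.80 nm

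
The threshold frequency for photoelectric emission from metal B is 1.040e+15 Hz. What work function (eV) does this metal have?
4.30 eV

At the threshold frequency, photon energy equals work function:
φ = hf₀

Calculating:
φ = (6.626×10⁻³⁴ J·s)(1.040e+15 Hz)
φ = 4.30 eV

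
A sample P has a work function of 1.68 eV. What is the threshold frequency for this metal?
4.0622e+14 Hz

The threshold frequency is when the photon energy equals the work function:
hf₀ = φ

Solving for f₀:
f₀ = φ/h = (1.68 eV × 1.602×10⁻¹⁹ J/eV) / (6.626×10⁻³⁴ J·s)
f₀ = 4.0622e+14 Hz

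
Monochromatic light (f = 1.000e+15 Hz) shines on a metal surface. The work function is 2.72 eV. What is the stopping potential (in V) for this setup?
1.4157 V

The stopping potential V_s satisfies: eV_s = KE_max

First, find KE_max using Einstein's equation:
E_photon = hf = (6.626×10⁻³⁴ J·s)(1.000e+15 Hz) = 4.1357 eV
KE_max = E_photon - φ = 4.1357 - 2.72 = 1.4157 eV

Since eV_s = KE_max:
V_s = KE_max/e = 1.4157 V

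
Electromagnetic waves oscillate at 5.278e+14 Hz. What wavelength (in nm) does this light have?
568.00 nm

Using the wave equation: c = fλ

Solving for wavelength:
λ = c/f = (3×10⁸ m/s) / (5.278e+14 Hz)
λ = 568.00 nm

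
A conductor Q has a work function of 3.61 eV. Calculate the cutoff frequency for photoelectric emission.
8.7289e+14 Hz

The threshold frequency is when the photon energy equals the work function:
hf₀ = φ

Solving for f₀:
f₀ = φ/h = (3.61 eV × 1.602×10⁻¹⁹ J/eV) / (6.626×10⁻³⁴ J·s)
f₀ = 8.7289e+14 Hz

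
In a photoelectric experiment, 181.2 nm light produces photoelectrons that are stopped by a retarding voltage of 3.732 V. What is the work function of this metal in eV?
3.11 eV

The stopping potential gives the maximum kinetic energy: KE_max = eV_s = 3.732 eV

From Einstein's photoelectric equation: KE_max = hc/λ - φ
Rearranging: φ = hc/λ - KE_max

Calculate photon energy:
E_photon = hc/λ = (6.626×10⁻³⁴ J·s)(3×10⁸ m/s) / (181.2×10⁻⁹ m) = 6.8424 eV

Therefore:
φ = 6.8424 - 3.732 = 3.11 eV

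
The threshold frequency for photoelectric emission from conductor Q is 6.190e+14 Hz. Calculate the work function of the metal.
2.56 eV

At the threshold frequency, photon energy equals work function:
φ = hf₀

Calculating:
φ = (6.626×10⁻³⁴ J·s)(6.190e+14 Hz)
φ = 2.56 eV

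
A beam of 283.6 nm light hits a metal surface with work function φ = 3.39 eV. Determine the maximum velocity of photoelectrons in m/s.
5.8767e+05 m/s

First, find the maximum kinetic energy:
E_photon = hc/λ = 4.3718 eV
KE_max = E_photon - φ = 4.3718 - 3.39 = 0.9818 eV

Convert to Joules: KE_max = 0.9818 × 1.602×10⁻¹⁹ J = 1.5730e-19 J

Then use KE = ½mv² to find velocity:
v = √(2·KE/m) = √(2 × 1.5730e-19 J / 9.109e-31 kg)
v = 5.8767e+05 m/s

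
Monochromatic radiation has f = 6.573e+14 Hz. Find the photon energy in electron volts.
2.7184 eV

Using E = hf:

E = hf = (6.626×10⁻³⁴ J·s)(6.573e+14 Hz)
E = 2.7184 eV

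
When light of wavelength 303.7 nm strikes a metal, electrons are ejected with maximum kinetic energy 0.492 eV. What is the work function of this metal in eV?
3.59 eV

From Einstein's photoelectric equation: KE_max = hf - φ = hc/λ - φ

Rearranging for φ:
φ = hc/λ - KE_max

Calculate photon energy:
E_photon = hc/λ = 4.0825 eV

Therefore:
φ = 4.0825 - 0.492 = 3.59 eV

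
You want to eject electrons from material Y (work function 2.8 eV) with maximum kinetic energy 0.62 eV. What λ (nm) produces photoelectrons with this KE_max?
362.53 nm

From Einstein's equation: KE_max = hc/λ - φ

Rearranging for λ:
hc/λ = KE_max + φ
λ = hc/(KE_max + φ)

Required photon energy:
E_photon = KE_max + φ = 0.62 + 2.8 = 3.42 eV

Required wavelength:
λ = hc/E_photon = (6.626×10⁻³⁴)(3×10⁸) / (3.42 × 1.602×10⁻¹⁹)
λ = 362.53 nm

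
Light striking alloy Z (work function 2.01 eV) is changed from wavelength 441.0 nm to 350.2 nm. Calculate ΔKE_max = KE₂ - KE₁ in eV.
0.7289 eV

Using Einstein's equation: KE_max = hc/λ - φ

For λ₁ = 441.0 nm:
KE₁ = hc/λ₁ - φ = 2.8114 - 2.01 = 0.8014 eV

For λ₂ = 350.2 nm:
KE₂ = hc/λ₂ - φ = 3.5404 - 2.01 = 1.5304 eV

Change in KE:
ΔKE = KE₂ - KE₁ = 1.5304 - 0.8014 = 0.7289 eV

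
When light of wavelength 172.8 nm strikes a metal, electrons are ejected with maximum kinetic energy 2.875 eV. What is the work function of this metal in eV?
4.30 eV

From Einstein's photoelectric equation: KE_max = hf - φ = hc/λ - φ

Rearranging for φ:
φ = hc/λ - KE_max

Calculate photon energy:
E_photon = hc/λ = 7.1750 eV

Therefore:
φ = 7.1750 - 2.875 = 4.30 eV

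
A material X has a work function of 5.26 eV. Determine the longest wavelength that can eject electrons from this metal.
235.71 nm

The threshold wavelength is when the photon energy equals the work function:
hc/λ₀ = φ

Solving for λ₀:
λ₀ = hc/φ = (6.626×10⁻³⁴ J·s)(3×10⁸ m/s) / (5.26 eV × 1.602×10⁻¹⁹ J/eV)
λ₀ = 235.71 nm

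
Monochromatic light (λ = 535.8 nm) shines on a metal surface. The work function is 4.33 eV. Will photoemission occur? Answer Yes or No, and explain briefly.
No

For photoemission, the photon energy must exceed the work function.

Photon energy: E = hc/λ = 2.3140 eV
Work function: φ = 4.33 eV

Since E_photon (2.3140 eV) < φ (4.33 eV), photoemission will NOT occur.
The threshold wavelength is λ₀ = hc/φ = 286.3 nm.
Since 535.8 nm > 286.3 nm, the photons lack sufficient energy.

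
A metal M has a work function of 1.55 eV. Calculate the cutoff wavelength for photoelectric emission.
799.90 nm

The threshold wavelength is when the photon energy equals the work function:
hc/λ₀ = φ

Solving for λ₀:
λ₀ = hc/φ = (6.626×10⁻³⁴ J·s)(3×10⁸ m/s) / (1.55 eV × 1.602×10⁻¹⁹ J/eV)
λ₀ = 799.90 nm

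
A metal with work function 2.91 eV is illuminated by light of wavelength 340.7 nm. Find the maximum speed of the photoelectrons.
5.0643e+05 m/s

First, find the maximum kinetic energy:
E_photon = hc/λ = 3.6391 eV
KE_max = E_photon - φ = 3.6391 - 2.91 = 0.7291 eV

Convert to Joules: KE_max = 0.7291 × 1.602×10⁻¹⁹ J = 1.1681e-19 J

Then use KE = ½mv² to find velocity:
v = √(2·KE/m) = √(2 × 1.1681e-19 J / 9.109e-31 kg)
v = 5.0643e+05 m/s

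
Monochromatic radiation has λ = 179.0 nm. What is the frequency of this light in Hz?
1.6748e+15 Hz

Using the wave equation: c = fλ

Solving for frequency:
f = c/λ = (3×10⁸ m/s) / (179.0×10⁻⁹ m)
f = 1.6748e+15 Hz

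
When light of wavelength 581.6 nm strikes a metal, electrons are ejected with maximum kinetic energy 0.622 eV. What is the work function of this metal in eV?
1.51 eV

From Einstein's photoelectric equation: KE_max = hf - φ = hc/λ - φ

Rearranging for φ:
φ = hc/λ - KE_max

Calculate photon energy:
E_photon = hc/λ = 2.1318 eV

Therefore:
φ = 2.1318 - 0.622 = 1.51 eV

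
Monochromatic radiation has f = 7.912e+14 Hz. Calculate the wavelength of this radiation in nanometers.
378.91 nm

Using the wave equation: c = fλ

Solving for wavelength:
λ = c/f = (3×10⁸ m/s) / (7.912e+14 Hz)
λ = 378.91 nm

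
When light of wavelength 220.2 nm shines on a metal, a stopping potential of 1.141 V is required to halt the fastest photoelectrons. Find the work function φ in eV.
4.49 eV

The stopping potential gives the maximum kinetic energy: KE_max = eV_s = 1.141 eV

From Einstein's photoelectric equation: KE_max = hc/λ - φ
Rearranging: φ = hc/λ - KE_max

Calculate photon energy:
E_photon = hc/λ = (6.626×10⁻³⁴ J·s)(3×10⁸ m/s) / (220.2×10⁻⁹ m) = 5.6305 eV

Therefore:
φ = 5.6305 - 1.141 = 4.49 eV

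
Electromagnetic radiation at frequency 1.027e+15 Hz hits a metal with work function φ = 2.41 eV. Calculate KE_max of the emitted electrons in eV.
1.8373 eV

Using Einstein's photoelectric equation: KE_max = hf - φ

First, calculate the photon energy:
E_photon = hf = (6.626×10⁻³⁴ J·s)(1.027e+15 Hz)
E_photon = 4.2473 eV

Then, the maximum kinetic energy:
KE_max = E_photon - φ = 4.2473 eV - 2.41 eV = 1.8373 eV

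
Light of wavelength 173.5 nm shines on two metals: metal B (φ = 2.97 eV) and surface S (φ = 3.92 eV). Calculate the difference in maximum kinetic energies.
0.9500 eV

Using KE_max = hc/λ - φ for each metal:

Photon energy: E = hc/λ = 7.1461 eV

For metal B (φ₁ = 2.97 eV):
KE₁ = E - φ₁ = 7.1461 - 2.97 = 4.1761 eV

For surface S (φ₂ = 3.92 eV):
KE₂ = E - φ₂ = 7.1461 - 3.92 = 3.2261 eV

Difference:
ΔKE = KE₁ - KE₂ = 4.1761 - 3.2261 = 0.9500 eV

Note: The difference equals the difference in work functions: 3.92 - 2.97 = 0.95 eV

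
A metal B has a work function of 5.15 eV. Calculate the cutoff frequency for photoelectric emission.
1.2453e+15 Hz

The threshold frequency is when the photon energy equals the work function:
hf₀ = φ

Solving for f₀:
f₀ = φ/h = (5.15 eV × 1.602×10⁻¹⁹ J/eV) / (6.626×10⁻³⁴ J·s)
f₀ = 1.2453e+15 Hz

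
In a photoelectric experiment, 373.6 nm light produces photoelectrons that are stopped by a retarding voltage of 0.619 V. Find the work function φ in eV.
2.70 eV

The stopping potential gives the maximum kinetic energy: KE_max = eV_s = 0.619 eV

From Einstein's photoelectric equation: KE_max = hc/λ - φ
Rearranging: φ = hc/λ - KE_max

Calculate photon energy:
E_photon = hc/λ = (6.626×10⁻³⁴ J·s)(3×10⁸ m/s) / (373.6×10⁻⁹ m) = 3.3186 eV

Therefore:
φ = 3.3186 - 0.619 = 2.70 eV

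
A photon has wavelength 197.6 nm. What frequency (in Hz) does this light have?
1.5172e+15 Hz

Using the wave equation: c = fλ

Solving for frequency:
f = c/λ = (3×10⁸ m/s) / (197.6×10⁻⁹ m)
f = 1.5172e+15 Hz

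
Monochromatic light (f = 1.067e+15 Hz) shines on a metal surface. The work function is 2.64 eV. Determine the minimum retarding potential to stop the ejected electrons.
1.7728 V

The stopping potential V_s satisfies: eV_s = KE_max

First, find KE_max using Einstein's equation:
E_photon = hf = (6.626×10⁻³⁴ J·s)(1.067e+15 Hz) = 4.4128 eV
KE_max = E_photon - φ = 4.4128 - 2.64 = 1.7728 eV

Since eV_s = KE_max:
V_s = KE_max/e = 1.7728 V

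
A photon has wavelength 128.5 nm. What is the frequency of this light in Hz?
2.3330e+15 Hz

Using the wave equation: c = fλ

Solving for frequency:
f = c/λ = (3×10⁸ m/s) / (128.5×10⁻⁹ m)
f = 2.3330e+15 Hz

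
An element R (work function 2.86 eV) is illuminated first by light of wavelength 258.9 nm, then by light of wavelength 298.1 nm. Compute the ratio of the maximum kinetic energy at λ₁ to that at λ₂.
1.4847

Using Einstein's equation: KE_max = hc/λ - φ

For λ₁ = 258.9 nm:
E₁ = hc/λ₁ = 4.7889 eV
KE₁ = E₁ - φ = 4.7889 - 2.86 = 1.9289 eV

For λ₂ = 298.1 nm:
E₂ = hc/λ₂ = 4.1591 eV
KE₂ = E₂ - φ = 4.1591 - 2.86 = 1.2991 eV

Ratio: KE₁/KE₂ = 1.9289/1.2991 = 1.4847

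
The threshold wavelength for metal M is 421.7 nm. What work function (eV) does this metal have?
2.94 eV

At the threshold wavelength, photon energy equals work function:
φ = hc/λ₀

Calculating:
φ = (6.626×10⁻³⁴ J·s)(3×10⁸ m/s) / (421.7×10⁻⁹ m)
φ = 2.94 eV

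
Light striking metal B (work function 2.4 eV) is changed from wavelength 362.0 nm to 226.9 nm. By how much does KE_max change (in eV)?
2.0393 eV

Using Einstein's equation: KE_max = hc/λ - φ

For λ₁ = 362.0 nm:
KE₁ = hc/λ₁ - φ = 3.4250 - 2.4 = 1.0250 eV

For λ₂ = 226.9 nm:
KE₂ = hc/λ₂ - φ = 5.4643 - 2.4 = 3.0643 eV

Change in KE:
ΔKE = KE₂ - KE₁ = 3.0643 - 1.0250 = 2.0393 eV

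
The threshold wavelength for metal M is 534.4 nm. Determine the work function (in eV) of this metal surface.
2.32 eV

At the threshold wavelength, photon energy equals work function:
φ = hc/λ₀

Calculating:
φ = (6.626×10⁻³⁴ J·s)(3×10⁸ m/s) / (534.4×10⁻⁹ m)
φ = 2.32 eV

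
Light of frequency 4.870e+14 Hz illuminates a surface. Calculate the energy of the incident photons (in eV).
2.0141 eV

Using E = hf:

E = hf = (6.626×10⁻³⁴ J·s)(4.870e+14 Hz)
E = 2.0141 eV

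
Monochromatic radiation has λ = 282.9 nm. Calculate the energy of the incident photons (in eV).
4.3826 eV

Using E = hf = hc/λ:

E = hc/λ = (6.626×10⁻³⁴ J·s)(3×10⁸ m/s) / (282.9×10⁻⁹ m)
E = 4.3826 eV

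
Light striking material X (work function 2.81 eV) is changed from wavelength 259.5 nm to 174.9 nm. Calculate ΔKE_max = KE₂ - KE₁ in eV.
2.3111 eV

Using Einstein's equation: KE_max = hc/λ - φ

For λ₁ = 259.5 nm:
KE₁ = hc/λ₁ - φ = 4.7778 - 2.81 = 1.9678 eV

For λ₂ = 174.9 nm:
KE₂ = hc/λ₂ - φ = 7.0889 - 2.81 = 4.2789 eV

Change in KE:
ΔKE = KE₂ - KE₁ = 4.2789 - 1.9678 = 2.3111 eV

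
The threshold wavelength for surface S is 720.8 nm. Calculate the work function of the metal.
1.72 eV

At the threshold wavelength, photon energy equals work function:
φ = hc/λ₀

Calculating:
φ = (6.626×10⁻³⁴ J·s)(3×10⁸ m/s) / (720.8×10⁻⁹ m)
φ = 1.72 eV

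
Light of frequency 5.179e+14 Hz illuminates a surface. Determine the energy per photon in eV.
2.1419 eV

Using E = hf:

E = hf = (6.626×10⁻³⁴ J·s)(5.179e+14 Hz)
E = 2.1419 eV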